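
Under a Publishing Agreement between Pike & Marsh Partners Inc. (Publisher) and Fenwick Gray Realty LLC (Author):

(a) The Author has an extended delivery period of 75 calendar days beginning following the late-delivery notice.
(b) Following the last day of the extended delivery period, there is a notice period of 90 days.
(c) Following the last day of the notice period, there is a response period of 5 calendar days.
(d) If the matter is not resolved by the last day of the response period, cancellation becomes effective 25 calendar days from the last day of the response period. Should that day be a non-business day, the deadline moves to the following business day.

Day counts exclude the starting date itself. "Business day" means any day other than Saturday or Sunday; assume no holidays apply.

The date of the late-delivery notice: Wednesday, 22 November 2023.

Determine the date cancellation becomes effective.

4 June 2024

Adding 75 calendar days to 22 November 2023 gives 5 February 2024, which is the last day of the extended delivery period.
The last day of the notice period: 90 calendar days after 5 February 2024 is 5 May 2024.
The last day of the response period: 5 May 2024 + 5 days = 10 May 2024.
Adding 25 calendar days to 10 May 2024 gives 4 June 2024, which is the date cancellation becomes effective. 4 June 2024 is a Tuesday, so no roll-forward applies.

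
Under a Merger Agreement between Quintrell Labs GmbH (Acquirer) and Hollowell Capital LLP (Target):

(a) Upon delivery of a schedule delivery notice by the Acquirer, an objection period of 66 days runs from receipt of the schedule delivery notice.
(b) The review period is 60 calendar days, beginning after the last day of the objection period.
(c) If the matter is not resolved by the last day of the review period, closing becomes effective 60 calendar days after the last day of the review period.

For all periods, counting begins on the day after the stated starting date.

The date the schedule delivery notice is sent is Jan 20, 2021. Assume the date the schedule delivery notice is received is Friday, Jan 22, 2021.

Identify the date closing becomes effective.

Jul 27, 2021

The last day of the objection period: 66 calendar days after Jan 22, 2021 is Mar 29, 2021.
Adding 60 calendar days to Mar 29, 2021 gives May 28, 2021, which is the last day of the review period.
The date closing becomes effective: May 28, 2021 + 60 days = Jul 27, 2021.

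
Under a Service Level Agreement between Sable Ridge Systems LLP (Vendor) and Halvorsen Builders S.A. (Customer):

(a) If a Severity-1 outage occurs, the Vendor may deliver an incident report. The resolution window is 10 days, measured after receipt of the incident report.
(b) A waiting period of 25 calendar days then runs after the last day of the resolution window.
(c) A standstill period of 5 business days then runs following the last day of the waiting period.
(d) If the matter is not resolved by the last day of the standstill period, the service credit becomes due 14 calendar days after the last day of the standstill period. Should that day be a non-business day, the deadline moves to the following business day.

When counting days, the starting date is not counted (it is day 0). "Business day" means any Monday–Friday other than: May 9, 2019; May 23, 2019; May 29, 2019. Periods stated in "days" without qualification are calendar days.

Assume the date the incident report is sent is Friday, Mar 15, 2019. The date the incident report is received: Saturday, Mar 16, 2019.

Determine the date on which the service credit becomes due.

Adding 10 calendar days to Mar 16, 2019 gives Mar 26, 2019, which is the last day of the resolution window.
Adding 25 calendar days to Mar 26, 2019 gives Apr 20, 2019, which is the last day of the waiting period.
The last day of the standstill period: 5 business days after Saturday, Apr 20, 2019, skipping weekends — Apr 22, Apr 23, Apr 24, Apr 25, Apr 26 — lands on Friday, Apr 26, 2019.
The date on which the service credit becomes due: Apr 26, 2019 + 14 days = May 10, 2019. May 10, 2019 is a Friday and is not a listed holiday, so no roll-forward applies.

May 10, 2019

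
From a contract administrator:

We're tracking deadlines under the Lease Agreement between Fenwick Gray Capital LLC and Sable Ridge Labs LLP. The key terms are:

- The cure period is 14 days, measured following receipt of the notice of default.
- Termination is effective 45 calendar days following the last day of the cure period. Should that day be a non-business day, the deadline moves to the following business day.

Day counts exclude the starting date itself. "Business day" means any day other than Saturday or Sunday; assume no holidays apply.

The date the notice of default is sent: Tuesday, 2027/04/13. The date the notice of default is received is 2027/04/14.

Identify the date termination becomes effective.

2027/06/14

The last day of the cure period: 14 calendar days after 2027/04/14 is 2027/04/28.
Adding 45 calendar days to 2027/04/28 gives 2027/06/12, which is the date termination becomes effective. That falls on a Saturday, so it rolls to the next business day, Monday, 2027/06/14.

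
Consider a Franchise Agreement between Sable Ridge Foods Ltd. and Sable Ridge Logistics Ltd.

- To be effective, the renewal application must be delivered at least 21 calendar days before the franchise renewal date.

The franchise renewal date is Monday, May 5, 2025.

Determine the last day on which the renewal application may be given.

Apr 14, 2025

Counting back 21 calendar days from May 5, 2025 gives Apr 14, 2025.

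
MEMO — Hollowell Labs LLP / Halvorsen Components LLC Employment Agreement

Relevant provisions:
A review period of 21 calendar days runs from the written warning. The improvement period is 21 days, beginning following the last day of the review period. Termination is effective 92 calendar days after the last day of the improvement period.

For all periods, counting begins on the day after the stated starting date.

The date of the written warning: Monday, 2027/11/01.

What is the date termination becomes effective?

The last day of the review period: 21 calendar days after 2027/11/01 is 2027/11/22.
Adding 21 calendar days to 2027/11/22 gives 2027/12/13, which is the last day of the improvement period.
Adding 92 calendar days to 2027/12/13 gives 2028/03/14, which is the date termination becomes effective.

2028/03/14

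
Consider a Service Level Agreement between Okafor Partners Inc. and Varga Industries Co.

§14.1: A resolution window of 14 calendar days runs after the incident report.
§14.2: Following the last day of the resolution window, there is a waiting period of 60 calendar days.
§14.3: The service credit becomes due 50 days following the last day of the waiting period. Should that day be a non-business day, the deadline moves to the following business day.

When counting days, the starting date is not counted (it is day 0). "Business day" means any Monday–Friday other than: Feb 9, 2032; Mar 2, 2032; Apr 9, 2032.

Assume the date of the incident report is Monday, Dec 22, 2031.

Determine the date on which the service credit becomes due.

Apr 26, 2032

The last day of the resolution window: 14 calendar days after Dec 22, 2031 is Jan 5, 2032.
Adding 60 calendar days to Jan 5, 2032 gives Mar 5, 2032, which is the last day of the waiting period.
The date on which the service credit becomes due: 50 calendar days after Mar 5, 2032 is Apr 24, 2032. That falls on a Saturday, so it rolls to the next business day, Monday, Apr 26, 2032.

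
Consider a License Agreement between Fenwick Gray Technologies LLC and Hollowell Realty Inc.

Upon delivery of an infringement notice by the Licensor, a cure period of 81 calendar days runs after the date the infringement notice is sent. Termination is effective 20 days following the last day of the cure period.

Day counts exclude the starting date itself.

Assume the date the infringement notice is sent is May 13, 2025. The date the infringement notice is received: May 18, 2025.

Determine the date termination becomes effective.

Adding 81 calendar days to May 13, 2025 gives August 2, 2025, which is the last day of the cure period.
The date termination becomes effective: August 2, 2025 + 20 days = August 22, 2025.

August 22, 2025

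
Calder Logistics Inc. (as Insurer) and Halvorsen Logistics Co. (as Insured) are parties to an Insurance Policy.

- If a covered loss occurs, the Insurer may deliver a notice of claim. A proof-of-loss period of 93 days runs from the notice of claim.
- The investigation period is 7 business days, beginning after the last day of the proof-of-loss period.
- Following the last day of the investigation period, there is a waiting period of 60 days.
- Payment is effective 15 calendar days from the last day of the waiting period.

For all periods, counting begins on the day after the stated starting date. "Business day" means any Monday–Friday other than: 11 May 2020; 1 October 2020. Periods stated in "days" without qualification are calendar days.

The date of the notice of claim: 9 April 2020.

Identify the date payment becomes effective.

Adding 93 calendar days to 9 April 2020 gives 11 July 2020, which is the last day of the proof-of-loss period.
The last day of the investigation period: 7 business days after Saturday, 11 July 2020, skipping weekends — Jul 13, Jul 14, Jul 15, Jul 16, Jul 17, Jul 20, Jul 21 — lands on Tuesday, 21 July 2020.
The last day of the waiting period: 60 calendar days after 21 July 2020 is 19 September 2020.
Adding 15 calendar days to 19 September 2020 gives 4 October 2020, which is the date payment becomes effective.

4 October 2020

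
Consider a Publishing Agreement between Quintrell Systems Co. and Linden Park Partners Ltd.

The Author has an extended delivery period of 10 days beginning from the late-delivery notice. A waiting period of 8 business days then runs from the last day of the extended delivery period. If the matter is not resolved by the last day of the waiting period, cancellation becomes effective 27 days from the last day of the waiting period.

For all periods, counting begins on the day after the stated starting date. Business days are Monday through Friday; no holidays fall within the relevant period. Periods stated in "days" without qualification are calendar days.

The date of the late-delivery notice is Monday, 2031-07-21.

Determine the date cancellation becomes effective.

2031-09-08

The last day of the extended delivery period: 10 calendar days after 2031-07-21 is 2031-07-31.
The last day of the waiting period: counting 8 business days from Thursday, 2031-07-31 (Aug 1, Aug 4, Aug 5, Aug 6, Aug 7, Aug 8, Aug 11, Aug 12, skipping weekends) reaches Tuesday, 2031-08-12.
Adding 27 calendar days to 2031-08-12 gives 2031-09-08, which is the date cancellation becomes effective.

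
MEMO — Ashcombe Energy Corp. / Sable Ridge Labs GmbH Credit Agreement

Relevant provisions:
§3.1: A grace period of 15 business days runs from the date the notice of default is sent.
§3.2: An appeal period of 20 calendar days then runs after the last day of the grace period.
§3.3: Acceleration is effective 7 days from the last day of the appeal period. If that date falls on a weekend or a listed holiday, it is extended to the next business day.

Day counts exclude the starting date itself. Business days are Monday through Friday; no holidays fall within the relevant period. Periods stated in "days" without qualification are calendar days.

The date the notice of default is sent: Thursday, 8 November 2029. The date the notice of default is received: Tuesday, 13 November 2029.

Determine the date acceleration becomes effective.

The last day of the grace period: 15 business days after Thursday, 8 November 2029, skipping weekends — Nov 9, Nov 12, Nov 13, Nov 14, …, Nov 27, Nov 28, Nov 29 — lands on Thursday, 29 November 2029.
The last day of the appeal period: 29 November 2029 + 20 days = 19 December 2029.
The date acceleration becomes effective: 19 December 2029 + 7 days = 26 December 2029. 26 December 2029 is a Wednesday, so no roll-forward applies.

26 December 2029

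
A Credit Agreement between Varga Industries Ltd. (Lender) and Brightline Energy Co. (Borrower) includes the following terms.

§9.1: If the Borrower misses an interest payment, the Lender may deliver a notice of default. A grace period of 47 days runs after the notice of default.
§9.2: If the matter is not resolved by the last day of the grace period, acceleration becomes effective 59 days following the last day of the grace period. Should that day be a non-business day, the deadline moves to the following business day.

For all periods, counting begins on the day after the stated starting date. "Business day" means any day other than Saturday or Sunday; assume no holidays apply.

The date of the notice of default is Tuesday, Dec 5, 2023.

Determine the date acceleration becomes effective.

Mar 20, 2024

The last day of the grace period: 47 calendar days after Dec 5, 2023 is Jan 21, 2024.
Adding 59 calendar days to Jan 21, 2024 gives Mar 20, 2024, which is the date acceleration becomes effective. Mar 20, 2024 is a Wednesday, so no roll-forward applies.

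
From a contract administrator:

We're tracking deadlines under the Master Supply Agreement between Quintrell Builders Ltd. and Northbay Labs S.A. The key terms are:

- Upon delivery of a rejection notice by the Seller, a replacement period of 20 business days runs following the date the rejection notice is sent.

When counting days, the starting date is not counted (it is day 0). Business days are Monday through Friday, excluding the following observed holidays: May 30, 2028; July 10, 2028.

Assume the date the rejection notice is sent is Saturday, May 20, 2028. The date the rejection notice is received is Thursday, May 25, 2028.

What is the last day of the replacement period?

From Saturday, May 20, 2028, 20 business days (May 22, May 23, May 24, May 25, …, Jun 15, Jun 16, Jun 19, skipping weekends and the listed holiday on May 30) brings us to Monday, June 19, 2028, which is the last day of the replacement period.

June 19, 2028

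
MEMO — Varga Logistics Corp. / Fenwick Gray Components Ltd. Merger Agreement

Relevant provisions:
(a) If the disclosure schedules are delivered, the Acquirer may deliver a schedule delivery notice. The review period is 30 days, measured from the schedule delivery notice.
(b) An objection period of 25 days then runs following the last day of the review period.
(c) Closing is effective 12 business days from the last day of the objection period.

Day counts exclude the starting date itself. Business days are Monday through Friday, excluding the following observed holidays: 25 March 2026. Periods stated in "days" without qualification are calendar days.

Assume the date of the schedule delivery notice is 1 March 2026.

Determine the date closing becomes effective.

The last day of the review period: 1 March 2026 + 30 days = 31 March 2026.
The last day of the objection period: 31 March 2026 + 25 days = 25 April 2026.
From Saturday, 25 April 2026, 12 business days (Apr 27, Apr 28, Apr 29, Apr 30, …, May 8, May 11, May 12, skipping weekends) brings us to Tuesday, 12 May 2026, which is the date closing becomes effective.

12 May 2026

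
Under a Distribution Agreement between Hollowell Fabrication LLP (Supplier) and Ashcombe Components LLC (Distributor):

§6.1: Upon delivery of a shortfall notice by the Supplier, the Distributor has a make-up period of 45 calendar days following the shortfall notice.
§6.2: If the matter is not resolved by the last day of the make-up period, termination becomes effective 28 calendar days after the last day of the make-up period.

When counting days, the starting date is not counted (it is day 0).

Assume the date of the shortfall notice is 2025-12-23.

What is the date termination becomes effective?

Adding 45 calendar days to 2025-12-23 gives 2026-02-06, which is the last day of the make-up period.
The date termination becomes effective: 2026-02-06 + 28 days = 2026-03-06.

2026-03-06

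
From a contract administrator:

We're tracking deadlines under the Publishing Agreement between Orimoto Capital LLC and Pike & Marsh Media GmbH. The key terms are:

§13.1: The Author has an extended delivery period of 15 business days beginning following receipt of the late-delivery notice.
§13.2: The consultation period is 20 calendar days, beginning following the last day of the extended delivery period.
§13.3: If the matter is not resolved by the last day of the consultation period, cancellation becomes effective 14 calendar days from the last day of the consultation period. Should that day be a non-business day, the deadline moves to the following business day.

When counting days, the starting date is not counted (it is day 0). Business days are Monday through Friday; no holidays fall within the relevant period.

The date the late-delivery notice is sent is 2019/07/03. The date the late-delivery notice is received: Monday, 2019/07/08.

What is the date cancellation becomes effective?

The last day of the extended delivery period: counting 15 business days from Monday, 2019/07/08 (Jul 9, Jul 10, Jul 11, Jul 12, …, Jul 25, Jul 26, Jul 29, skipping weekends) reaches Monday, 2019/07/29.
Adding 20 calendar days to 2019/07/29 gives 2019/08/18, which is the last day of the consultation period.
The date cancellation becomes effective: 2019/08/18 + 14 days = 2019/09/01. That falls on a Sunday, so it rolls to the next business day, Monday, 2019/09/02.

2019/09/02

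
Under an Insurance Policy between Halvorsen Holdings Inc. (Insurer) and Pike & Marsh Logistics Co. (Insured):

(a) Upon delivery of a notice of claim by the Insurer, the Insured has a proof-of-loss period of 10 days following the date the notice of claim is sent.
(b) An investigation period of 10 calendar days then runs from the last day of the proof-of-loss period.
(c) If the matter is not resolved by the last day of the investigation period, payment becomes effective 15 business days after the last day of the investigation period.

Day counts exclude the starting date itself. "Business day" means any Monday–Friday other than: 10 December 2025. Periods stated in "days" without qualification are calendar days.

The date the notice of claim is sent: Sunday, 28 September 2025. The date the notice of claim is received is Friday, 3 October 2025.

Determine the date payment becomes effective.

7 November 2025

The last day of the proof-of-loss period: 28 September 2025 + 10 days = 8 October 2025.
The last day of the investigation period: 8 October 2025 + 10 days = 18 October 2025.
From Saturday, 18 October 2025, 15 business days (Oct 20, Oct 21, Oct 22, Oct 23, …, Nov 5, Nov 6, Nov 7, skipping weekends) brings us to Friday, 7 November 2025, which is the date payment becomes effective.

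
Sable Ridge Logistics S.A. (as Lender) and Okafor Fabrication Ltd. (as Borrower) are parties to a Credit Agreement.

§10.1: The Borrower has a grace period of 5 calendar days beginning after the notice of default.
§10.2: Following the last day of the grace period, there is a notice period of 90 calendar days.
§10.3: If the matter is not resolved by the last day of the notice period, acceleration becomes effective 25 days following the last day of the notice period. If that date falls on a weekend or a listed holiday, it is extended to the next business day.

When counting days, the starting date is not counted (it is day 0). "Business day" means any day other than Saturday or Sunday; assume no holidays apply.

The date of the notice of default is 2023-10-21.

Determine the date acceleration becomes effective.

The last day of the grace period: 2023-10-21 + 5 days = 2023-10-26.
The last day of the notice period: 90 calendar days after 2023-10-26 is 2024-01-24.
The date acceleration becomes effective: 2024-01-24 + 25 days = 2024-02-18. That falls on a Sunday, so it rolls to the next business day, Monday, 2024-02-19.

2024-02-19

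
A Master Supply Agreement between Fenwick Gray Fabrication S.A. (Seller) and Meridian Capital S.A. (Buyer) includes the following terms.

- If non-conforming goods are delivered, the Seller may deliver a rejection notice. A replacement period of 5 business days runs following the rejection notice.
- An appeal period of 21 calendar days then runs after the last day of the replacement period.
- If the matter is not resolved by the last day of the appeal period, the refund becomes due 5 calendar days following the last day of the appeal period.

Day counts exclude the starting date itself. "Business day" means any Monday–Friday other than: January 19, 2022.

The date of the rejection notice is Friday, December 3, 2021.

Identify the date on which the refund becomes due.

From Friday, December 3, 2021, 5 business days (Dec 6, Dec 7, Dec 8, Dec 9, Dec 10, skipping weekends) brings us to Friday, December 10, 2021, which is the last day of the replacement period.
The last day of the appeal period: 21 calendar days after December 10, 2021 is December 31, 2021.
The date on which the refund becomes due: 5 calendar days after December 31, 2021 is January 5, 2022.

January 5, 2022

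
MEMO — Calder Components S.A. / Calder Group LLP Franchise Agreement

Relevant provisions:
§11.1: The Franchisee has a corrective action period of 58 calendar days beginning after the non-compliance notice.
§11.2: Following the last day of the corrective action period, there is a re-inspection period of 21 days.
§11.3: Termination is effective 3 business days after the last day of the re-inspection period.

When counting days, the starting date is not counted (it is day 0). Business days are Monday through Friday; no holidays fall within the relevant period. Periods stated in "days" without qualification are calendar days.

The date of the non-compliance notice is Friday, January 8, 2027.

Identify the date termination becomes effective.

March 31, 2027

The last day of the corrective action period: 58 calendar days after January 8, 2027 is March 7, 2027.
The last day of the re-inspection period: 21 calendar days after March 7, 2027 is March 28, 2027.
The date termination becomes effective: counting 3 business days from Sunday, March 28, 2027 (Mar 29, Mar 30, Mar 31, skipping weekends) reaches Wednesday, March 31, 2027.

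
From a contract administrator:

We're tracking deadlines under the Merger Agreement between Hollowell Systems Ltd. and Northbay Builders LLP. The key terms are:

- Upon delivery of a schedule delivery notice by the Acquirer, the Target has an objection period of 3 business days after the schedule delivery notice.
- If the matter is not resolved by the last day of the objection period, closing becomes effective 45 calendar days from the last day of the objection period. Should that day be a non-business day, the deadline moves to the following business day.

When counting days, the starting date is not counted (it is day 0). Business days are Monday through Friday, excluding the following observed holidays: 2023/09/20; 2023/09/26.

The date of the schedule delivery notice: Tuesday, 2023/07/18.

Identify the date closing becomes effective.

The last day of the objection period: 3 business days after Tuesday, 2023/07/18, skipping weekends — Jul 19, Jul 20, Jul 21 — lands on Friday, 2023/07/21.
The date closing becomes effective: 2023/07/21 + 45 days = 2023/09/04. 2023/09/04 is a Monday and is not a listed holiday, so no roll-forward applies.

2023/09/04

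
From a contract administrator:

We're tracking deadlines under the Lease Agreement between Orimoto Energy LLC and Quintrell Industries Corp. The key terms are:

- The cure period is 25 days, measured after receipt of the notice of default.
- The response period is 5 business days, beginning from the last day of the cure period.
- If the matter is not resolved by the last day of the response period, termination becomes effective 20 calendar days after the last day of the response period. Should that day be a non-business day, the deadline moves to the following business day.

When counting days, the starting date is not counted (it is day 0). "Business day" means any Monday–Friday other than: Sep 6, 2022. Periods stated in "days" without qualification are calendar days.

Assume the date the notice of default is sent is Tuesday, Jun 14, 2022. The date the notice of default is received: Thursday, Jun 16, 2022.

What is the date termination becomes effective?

Aug 8, 2022

The last day of the cure period: Jun 16, 2022 + 25 days = Jul 11, 2022.
From Monday, Jul 11, 2022, 5 business days (Jul 12, Jul 13, Jul 14, Jul 15, Jul 18, skipping weekends) brings us to Monday, Jul 18, 2022, which is the last day of the response period.
The date termination becomes effective: 20 calendar days after Jul 18, 2022 is Aug 7, 2022. That falls on a Sunday, so it rolls to the next business day, Monday, Aug 8, 2022.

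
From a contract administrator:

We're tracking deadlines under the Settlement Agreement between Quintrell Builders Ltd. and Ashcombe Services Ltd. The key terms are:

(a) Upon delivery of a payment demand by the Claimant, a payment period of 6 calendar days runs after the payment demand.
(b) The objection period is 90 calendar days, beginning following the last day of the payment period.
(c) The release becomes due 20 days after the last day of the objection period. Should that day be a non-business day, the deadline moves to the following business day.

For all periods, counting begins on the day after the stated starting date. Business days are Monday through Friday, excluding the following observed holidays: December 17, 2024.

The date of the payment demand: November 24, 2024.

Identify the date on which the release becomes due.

Adding 6 calendar days to November 24, 2024 gives November 30, 2024, which is the last day of the payment period.
Adding 90 calendar days to November 30, 2024 gives February 28, 2025, which is the last day of the objection period.
Adding 20 calendar days to February 28, 2025 gives March 20, 2025, which is the date on which the release becomes due. March 20, 2025 is a Thursday and is not a listed holiday, so no roll-forward applies.

March 20, 2025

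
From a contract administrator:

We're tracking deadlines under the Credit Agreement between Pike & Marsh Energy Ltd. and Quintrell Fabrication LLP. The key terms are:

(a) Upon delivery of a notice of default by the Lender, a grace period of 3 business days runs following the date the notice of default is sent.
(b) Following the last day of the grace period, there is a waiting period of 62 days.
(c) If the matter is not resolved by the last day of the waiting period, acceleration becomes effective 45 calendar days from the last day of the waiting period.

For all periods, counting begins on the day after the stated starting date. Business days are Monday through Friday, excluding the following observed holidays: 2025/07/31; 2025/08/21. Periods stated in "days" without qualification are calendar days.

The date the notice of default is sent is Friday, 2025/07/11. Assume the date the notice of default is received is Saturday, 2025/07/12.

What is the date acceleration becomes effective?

From Friday, 2025/07/11, 3 business days (Jul 14, Jul 15, Jul 16, skipping weekends) brings us to Wednesday, 2025/07/16, which is the last day of the grace period.
The last day of the waiting period: 2025/07/16 + 62 days = 2025/09/16.
Adding 45 calendar days to 2025/09/16 gives 2025/10/31, which is the date acceleration becomes effective.

2025/10/31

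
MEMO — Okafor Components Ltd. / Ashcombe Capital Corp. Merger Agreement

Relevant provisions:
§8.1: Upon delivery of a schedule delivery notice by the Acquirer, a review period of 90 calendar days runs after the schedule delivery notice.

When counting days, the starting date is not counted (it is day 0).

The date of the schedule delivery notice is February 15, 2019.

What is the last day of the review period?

Adding 90 calendar days to February 15, 2019 gives May 16, 2019, which is the last day of the review period.

May 16, 2019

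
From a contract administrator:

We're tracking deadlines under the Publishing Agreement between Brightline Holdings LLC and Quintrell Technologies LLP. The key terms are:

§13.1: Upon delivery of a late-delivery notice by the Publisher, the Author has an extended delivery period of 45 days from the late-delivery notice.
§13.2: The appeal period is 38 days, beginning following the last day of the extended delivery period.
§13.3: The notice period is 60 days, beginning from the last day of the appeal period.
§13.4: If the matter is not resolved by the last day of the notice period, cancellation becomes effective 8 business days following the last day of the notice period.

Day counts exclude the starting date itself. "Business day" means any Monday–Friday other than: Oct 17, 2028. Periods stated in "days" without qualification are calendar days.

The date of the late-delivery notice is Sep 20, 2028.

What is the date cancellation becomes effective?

Feb 21, 2029

Adding 45 calendar days to Sep 20, 2028 gives Nov 4, 2028, which is the last day of the extended delivery period.
The last day of the appeal period: Nov 4, 2028 + 38 days = Dec 12, 2028.
Adding 60 calendar days to Dec 12, 2028 gives Feb 10, 2029, which is the last day of the notice period.
From Saturday, Feb 10, 2029, 8 business days (Feb 12, Feb 13, Feb 14, Feb 15, Feb 16, Feb 19, Feb 20, Feb 21, skipping weekends) brings us to Wednesday, Feb 21, 2029, which is the date cancellation becomes effective.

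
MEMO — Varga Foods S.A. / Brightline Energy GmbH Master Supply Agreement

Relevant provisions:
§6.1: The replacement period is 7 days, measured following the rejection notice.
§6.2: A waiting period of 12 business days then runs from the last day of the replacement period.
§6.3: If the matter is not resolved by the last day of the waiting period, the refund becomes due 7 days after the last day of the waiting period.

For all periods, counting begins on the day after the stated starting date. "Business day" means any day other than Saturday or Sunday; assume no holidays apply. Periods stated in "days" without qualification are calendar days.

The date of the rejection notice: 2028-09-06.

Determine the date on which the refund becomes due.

2028-10-06

The last day of the replacement period: 7 calendar days after 2028-09-06 is 2028-09-13.
The last day of the waiting period: 12 business days after Wednesday, 2028-09-13, skipping weekends — Sep 14, Sep 15, Sep 18, Sep 19, …, Sep 27, Sep 28, Sep 29 — lands on Friday, 2028-09-29.
Adding 7 calendar days to 2028-09-29 gives 2028-10-06, which is the date on which the refund becomes due.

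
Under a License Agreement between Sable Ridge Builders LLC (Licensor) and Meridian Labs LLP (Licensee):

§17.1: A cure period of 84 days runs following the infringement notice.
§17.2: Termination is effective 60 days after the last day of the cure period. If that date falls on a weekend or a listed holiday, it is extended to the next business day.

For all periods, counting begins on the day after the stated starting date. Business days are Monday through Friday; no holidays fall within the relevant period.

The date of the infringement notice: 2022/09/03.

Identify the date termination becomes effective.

2023/01/25

Adding 84 calendar days to 2022/09/03 gives 2022/11/26, which is the last day of the cure period.
Adding 60 calendar days to 2022/11/26 gives 2023/01/25, which is the date termination becomes effective. 2023/01/25 is a Wednesday, so no roll-forward applies.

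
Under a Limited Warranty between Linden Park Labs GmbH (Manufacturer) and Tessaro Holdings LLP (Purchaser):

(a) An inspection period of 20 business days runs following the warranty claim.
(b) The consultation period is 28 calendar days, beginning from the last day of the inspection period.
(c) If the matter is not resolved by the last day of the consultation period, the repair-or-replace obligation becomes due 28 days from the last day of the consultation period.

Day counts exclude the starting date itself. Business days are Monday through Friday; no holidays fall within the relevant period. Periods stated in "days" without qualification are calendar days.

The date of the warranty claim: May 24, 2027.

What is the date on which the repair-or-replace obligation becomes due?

The last day of the inspection period: 20 business days after Monday, May 24, 2027, skipping weekends — May 25, May 26, May 27, May 28, …, Jun 17, Jun 18, Jun 21 — lands on Monday, June 21, 2027.
Adding 28 calendar days to June 21, 2027 gives July 19, 2027, which is the last day of the consultation period.
The date on which the repair-or-replace obligation becomes due: July 19, 2027 + 28 days = August 16, 2027.

August 16, 2027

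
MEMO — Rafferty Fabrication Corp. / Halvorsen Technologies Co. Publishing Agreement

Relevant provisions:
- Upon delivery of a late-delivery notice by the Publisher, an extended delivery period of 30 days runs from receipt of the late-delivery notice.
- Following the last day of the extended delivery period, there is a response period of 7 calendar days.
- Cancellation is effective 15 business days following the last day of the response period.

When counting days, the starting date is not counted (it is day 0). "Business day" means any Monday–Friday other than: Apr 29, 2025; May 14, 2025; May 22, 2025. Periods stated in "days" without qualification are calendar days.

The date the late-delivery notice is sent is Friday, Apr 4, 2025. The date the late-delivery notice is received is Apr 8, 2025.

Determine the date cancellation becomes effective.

Adding 30 calendar days to Apr 8, 2025 gives May 8, 2025, which is the last day of the extended delivery period.
The last day of the response period: 7 calendar days after May 8, 2025 is May 15, 2025.
The date cancellation becomes effective: 15 business days after Thursday, May 15, 2025, skipping weekends and the listed holiday on May 22 — May 16, May 19, May 20, May 21, …, Jun 4, Jun 5, Jun 6 — lands on Friday, Jun 6, 2025.

Jun 6, 2025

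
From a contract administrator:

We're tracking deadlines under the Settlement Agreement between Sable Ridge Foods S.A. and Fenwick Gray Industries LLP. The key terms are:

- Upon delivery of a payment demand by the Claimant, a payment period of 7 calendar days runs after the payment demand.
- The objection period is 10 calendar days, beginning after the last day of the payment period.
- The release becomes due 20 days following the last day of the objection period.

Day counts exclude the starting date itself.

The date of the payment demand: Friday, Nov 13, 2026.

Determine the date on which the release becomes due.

Dec 20, 2026

The last day of the payment period: Nov 13, 2026 + 7 days = Nov 20, 2026.
The last day of the objection period: Nov 20, 2026 + 10 days = Nov 30, 2026.
The date on which the release becomes due: Nov 30, 2026 + 20 days = Dec 20, 2026.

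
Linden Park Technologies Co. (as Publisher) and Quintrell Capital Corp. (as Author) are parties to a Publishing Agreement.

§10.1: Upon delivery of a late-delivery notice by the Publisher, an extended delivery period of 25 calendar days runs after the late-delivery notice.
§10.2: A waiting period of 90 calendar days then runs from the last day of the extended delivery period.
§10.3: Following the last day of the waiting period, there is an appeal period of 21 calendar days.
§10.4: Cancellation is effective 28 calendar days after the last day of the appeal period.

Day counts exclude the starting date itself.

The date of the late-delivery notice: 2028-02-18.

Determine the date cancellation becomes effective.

Adding 25 calendar days to 2028-02-18 gives 2028-03-14, which is the last day of the extended delivery period.
Adding 90 calendar days to 2028-03-14 gives 2028-06-12, which is the last day of the waiting period.
The last day of the appeal period: 2028-06-12 + 21 days = 2028-07-03.
The date cancellation becomes effective: 28 calendar days after 2028-07-03 is 2028-07-31.

2028-07-31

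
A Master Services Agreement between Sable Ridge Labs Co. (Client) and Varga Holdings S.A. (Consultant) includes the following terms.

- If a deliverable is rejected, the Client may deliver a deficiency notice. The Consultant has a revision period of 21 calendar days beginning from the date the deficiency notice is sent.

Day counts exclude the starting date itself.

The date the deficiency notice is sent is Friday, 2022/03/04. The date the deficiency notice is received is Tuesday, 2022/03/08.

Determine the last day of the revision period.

2022/03/25

The last day of the revision period: 2022/03/04 + 21 days = 2022/03/25.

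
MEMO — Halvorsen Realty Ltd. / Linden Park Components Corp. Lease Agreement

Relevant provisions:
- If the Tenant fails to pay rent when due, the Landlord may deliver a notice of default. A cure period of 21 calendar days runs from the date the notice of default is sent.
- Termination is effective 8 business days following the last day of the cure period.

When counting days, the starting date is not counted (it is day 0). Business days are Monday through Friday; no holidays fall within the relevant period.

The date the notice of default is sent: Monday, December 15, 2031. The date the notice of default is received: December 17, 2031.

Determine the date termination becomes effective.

January 15, 2032

The last day of the cure period: 21 calendar days after December 15, 2031 is January 5, 2032.
The date termination becomes effective: counting 8 business days from Monday, January 5, 2032 (Jan 6, Jan 7, Jan 8, Jan 9, Jan 12, Jan 13, Jan 14, Jan 15, skipping weekends) reaches Thursday, January 15, 2032.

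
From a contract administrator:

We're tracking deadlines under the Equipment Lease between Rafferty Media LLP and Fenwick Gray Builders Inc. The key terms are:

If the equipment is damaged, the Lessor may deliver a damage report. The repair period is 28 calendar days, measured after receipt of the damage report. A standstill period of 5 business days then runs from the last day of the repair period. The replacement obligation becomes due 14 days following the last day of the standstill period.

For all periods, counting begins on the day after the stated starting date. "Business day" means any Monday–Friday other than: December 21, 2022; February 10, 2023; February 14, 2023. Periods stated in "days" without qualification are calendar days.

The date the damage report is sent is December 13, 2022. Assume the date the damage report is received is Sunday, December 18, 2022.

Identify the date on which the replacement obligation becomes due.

February 3, 2023

Adding 28 calendar days to December 18, 2022 gives January 15, 2023, which is the last day of the repair period.
From Sunday, January 15, 2023, 5 business days (Jan 16, Jan 17, Jan 18, Jan 19, Jan 20, skipping weekends) brings us to Friday, January 20, 2023, which is the last day of the standstill period.
Adding 14 calendar days to January 20, 2023 gives February 3, 2023, which is the date on which the replacement obligation becomes due.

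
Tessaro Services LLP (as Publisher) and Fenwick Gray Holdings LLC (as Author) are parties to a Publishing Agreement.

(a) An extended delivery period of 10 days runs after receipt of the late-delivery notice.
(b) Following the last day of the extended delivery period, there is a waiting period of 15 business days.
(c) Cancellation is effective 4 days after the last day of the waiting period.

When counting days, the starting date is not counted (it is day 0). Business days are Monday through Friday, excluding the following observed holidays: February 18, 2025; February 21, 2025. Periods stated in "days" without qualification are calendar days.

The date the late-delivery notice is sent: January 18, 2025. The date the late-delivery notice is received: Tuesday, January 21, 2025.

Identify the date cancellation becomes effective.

Adding 10 calendar days to January 21, 2025 gives January 31, 2025, which is the last day of the extended delivery period.
The last day of the waiting period: counting 15 business days from Friday, January 31, 2025 (Feb 3, Feb 4, Feb 5, Feb 6, …, Feb 20, Feb 24, Feb 25, skipping weekends and the listed holidays on Feb 18, Feb 21) reaches Tuesday, February 25, 2025.
The date cancellation becomes effective: February 25, 2025 + 4 days = March 1, 2025.

March 1, 2025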